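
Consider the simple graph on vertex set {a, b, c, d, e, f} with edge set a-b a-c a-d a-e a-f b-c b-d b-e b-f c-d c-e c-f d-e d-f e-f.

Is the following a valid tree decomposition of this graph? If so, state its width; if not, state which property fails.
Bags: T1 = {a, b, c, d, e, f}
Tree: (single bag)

Every vertex of G appears in some bag (union = {a, b, c, d, e, f}); every edge is covered by a bag; and for each vertex v the set of bags containing v is connected in the bag tree. The decomposition is therefore valid. The largest bag has 6 vertices, so the width is 5.

Yes; width 5.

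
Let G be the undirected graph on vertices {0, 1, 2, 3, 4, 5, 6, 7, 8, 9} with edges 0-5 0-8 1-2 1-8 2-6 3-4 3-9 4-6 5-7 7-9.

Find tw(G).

2

A width-2 tree decomposition is:
Bags: B1 = {1, 2, 8}  B2 = {2, 6, 8}  B3 = {4, 6, 8}  B4 = {3, 4, 8}  B5 = {3, 8, 9}  B6 = {7, 8, 9}  B7 = {5, 7, 8}  B8 = {0, 5, 8}
Tree: B1–B2, B2–B3, B3–B4, B4–B5, B5–B6, B6–B7, B7–B8
Every bag has size at most 3, so the width is 3 − 1 = 2 and tw(G) ≤ 2. For the lower bound, G contains the cycle 8–1–2–6–4–3–9–7–5–0–8, so G is not a forest; only forests have treewidth ≤ 1, hence tw(G) ≥ 2. Hence tw(G) = 2 exactly.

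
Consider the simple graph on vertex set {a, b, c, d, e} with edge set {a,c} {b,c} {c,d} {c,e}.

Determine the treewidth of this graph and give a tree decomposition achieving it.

Treewidth 1.
Bags: B1 = {a, c}  B2 = {c, e}  B3 = {c, d}  B4 = {b, c}
Tree: B1–B2, B1–B3, B3–B4

Each bag holds 2 vertices, so the decomposition has width 1, which upper-bounds the treewidth. Since G has at least one edge (e.g. a–c), it is not an edgeless graph, so tw(G) ≥ 1. Hence tw(G) = 1 exactly.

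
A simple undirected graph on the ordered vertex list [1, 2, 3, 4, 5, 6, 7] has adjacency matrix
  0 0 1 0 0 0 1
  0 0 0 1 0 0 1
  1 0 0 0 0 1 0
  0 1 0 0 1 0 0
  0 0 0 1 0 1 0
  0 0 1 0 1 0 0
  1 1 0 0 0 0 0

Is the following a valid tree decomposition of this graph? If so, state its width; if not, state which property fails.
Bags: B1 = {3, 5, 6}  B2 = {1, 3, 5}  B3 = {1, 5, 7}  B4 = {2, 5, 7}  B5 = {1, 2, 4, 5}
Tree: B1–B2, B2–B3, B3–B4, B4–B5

No — bags containing vertex 1 are not connected in the tree.

A tree decomposition must satisfy three properties: every vertex lies in some bag; for every edge, both endpoints lie together in some bag; and for every vertex, the bags containing it form a connected subtree. Here bags containing vertex 1 are not connected in the tree, so the decomposition is invalid.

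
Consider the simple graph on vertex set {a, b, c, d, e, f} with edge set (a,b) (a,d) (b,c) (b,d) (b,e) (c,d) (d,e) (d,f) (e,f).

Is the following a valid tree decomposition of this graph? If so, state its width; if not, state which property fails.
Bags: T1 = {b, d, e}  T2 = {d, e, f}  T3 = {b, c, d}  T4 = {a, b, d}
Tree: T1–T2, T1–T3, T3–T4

Yes; width 2.

Checking the three conditions: (i) the bags cover all of {a, b, c, d, e, f}; (ii) for each edge, some bag contains both endpoints; (iii) the bags containing any fixed vertex form a subtree. All hold, so the decomposition is valid with width 3 − 1 = 2.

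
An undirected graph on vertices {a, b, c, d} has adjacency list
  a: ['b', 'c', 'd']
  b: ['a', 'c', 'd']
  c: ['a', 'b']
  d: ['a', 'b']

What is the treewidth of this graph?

2

A width-2 tree decomposition is:
Bags: B1 = {a, b, c}  B2 = {a, b, d}
Tree: B1–B2
Every bag has size at most 3, so the width is 3 − 1 = 2 and tw(G) ≤ 2. For the lower bound, the 3 vertices {a, b, d} are pairwise adjacent, and any tree decomposition puts a clique entirely inside one bag — forcing width ≥ 2. Hence tw(G) = 2 exactly.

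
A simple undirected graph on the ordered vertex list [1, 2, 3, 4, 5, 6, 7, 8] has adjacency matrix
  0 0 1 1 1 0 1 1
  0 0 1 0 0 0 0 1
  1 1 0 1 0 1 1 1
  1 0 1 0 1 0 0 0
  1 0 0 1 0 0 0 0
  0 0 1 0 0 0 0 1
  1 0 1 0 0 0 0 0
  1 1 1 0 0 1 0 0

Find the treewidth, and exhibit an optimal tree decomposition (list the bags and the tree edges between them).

The largest bag has 3 vertices, giving width 2; this decomposition certifies tw(G) ≤ 2. On the other hand G contains the 3-clique {1, 3, 8}. A clique must lie in a single bag of any decomposition, so no decomposition can have width below 2. Combining the bounds, tw(G) = 2.

Treewidth 2.
One optimal decomposition is:
Bags: B1 = {1, 3, 4}  B2 = {1, 3, 8}  B3 = {1, 4, 5}  B4 = {1, 3, 7}  B5 = {3, 6, 8}  B6 = {2, 3, 8}
Tree: B1–B2, B1–B3, B1–B4, B2–B5, B2–B6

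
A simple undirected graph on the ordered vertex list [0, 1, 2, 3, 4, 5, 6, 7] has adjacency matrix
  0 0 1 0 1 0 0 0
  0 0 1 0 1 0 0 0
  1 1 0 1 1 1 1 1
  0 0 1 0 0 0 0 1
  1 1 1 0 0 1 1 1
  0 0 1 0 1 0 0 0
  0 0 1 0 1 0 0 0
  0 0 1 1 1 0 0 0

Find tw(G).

A width-2 tree decomposition is:
Bags: B1 = {0, 2, 4}  B2 = {2, 4, 7}  B3 = {2, 3, 7}  B4 = {2, 4, 6}  B5 = {1, 2, 4}  B6 = {2, 4, 5}
Tree: B1–B2, B2–B3, B2–B4, B1–B5, B1–B6
The largest bag has 3 vertices, giving width 2; this decomposition certifies tw(G) ≤ 2. For the lower bound, the 3 vertices {2, 3, 7} are pairwise adjacent, and any tree decomposition puts a clique entirely inside one bag — forcing width ≥ 2. Hence tw(G) = 2 exactly.

2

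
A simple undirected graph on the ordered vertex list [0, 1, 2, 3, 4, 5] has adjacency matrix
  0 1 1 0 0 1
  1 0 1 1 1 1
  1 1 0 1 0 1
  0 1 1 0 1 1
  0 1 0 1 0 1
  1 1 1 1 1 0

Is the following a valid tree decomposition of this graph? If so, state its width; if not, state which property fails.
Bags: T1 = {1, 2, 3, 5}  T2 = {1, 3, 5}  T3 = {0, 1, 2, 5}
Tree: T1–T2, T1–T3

A tree decomposition must satisfy three properties: every vertex lies in some bag; for every edge, both endpoints lie together in some bag; and for every vertex, the bags containing it form a connected subtree. Here vertex 4 appears in no bag, so the decomposition is invalid.

No — vertex 4 appears in no bag.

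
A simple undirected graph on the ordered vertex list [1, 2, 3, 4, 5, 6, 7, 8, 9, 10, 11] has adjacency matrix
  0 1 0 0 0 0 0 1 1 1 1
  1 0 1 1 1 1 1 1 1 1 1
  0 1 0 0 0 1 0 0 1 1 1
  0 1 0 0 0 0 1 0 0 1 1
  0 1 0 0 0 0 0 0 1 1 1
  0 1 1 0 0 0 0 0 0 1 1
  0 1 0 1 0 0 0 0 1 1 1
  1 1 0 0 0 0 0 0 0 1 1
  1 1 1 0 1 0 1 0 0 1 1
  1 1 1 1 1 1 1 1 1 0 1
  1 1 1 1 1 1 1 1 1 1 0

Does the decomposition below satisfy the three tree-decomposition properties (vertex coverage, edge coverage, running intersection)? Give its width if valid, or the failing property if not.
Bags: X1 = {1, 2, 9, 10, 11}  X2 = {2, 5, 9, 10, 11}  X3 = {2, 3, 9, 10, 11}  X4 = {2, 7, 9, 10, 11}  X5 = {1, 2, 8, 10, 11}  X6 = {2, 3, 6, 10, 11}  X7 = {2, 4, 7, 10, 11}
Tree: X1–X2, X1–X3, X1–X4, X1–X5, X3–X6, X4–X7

Yes; width 4.

Vertex coverage: the bags together contain {1, 2, 3, 4, 5, 6, 7, 8, 9, 10, 11}, the full vertex set. Edge coverage: each edge of G has both endpoints in at least one bag. Running intersection: for every vertex, the bags containing it form a connected subtree. All three properties hold, so this is a valid tree decomposition of width max|bag| − 1 = 4, and hence tw(G) ≤ 4.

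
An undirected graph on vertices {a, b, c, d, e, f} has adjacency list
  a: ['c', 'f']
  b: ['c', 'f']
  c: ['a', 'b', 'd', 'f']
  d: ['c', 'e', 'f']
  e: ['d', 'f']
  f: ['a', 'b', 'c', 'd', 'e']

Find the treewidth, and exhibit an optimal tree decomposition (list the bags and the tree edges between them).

Each bag holds 3 vertices, so the decomposition has width 2, which upper-bounds the treewidth. On the other hand G contains the 3-clique {d, e, f}. A clique must lie in a single bag of any decomposition, so no decomposition can have width below 2. The upper and lower bounds meet at 2, so that is the treewidth.

Treewidth 2.
One such decomposition:
Bags: B1 = {c, d, f}  B2 = {d, e, f}  B3 = {b, c, f}  B4 = {a, c, f}
Tree: B1–B2, B1–B3, B1–B4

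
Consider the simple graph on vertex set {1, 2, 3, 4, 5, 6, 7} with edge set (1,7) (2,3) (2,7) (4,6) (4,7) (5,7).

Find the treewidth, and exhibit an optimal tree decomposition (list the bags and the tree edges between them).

Treewidth 1.
One optimal decomposition is:
Bags: B1 = {4, 7}  B2 = {2, 7}  B3 = {4, 6}  B4 = {5, 7}  B5 = {1, 7}  B6 = {2, 3}
Tree: B1–B2, B1–B3, B1–B4, B1–B5, B2–B6

Each bag holds 2 vertices, so the decomposition has width 1, which upper-bounds the treewidth. Any graph with an edge has treewidth ≥ 1, and G has the edge 7–4. Therefore the treewidth is 1.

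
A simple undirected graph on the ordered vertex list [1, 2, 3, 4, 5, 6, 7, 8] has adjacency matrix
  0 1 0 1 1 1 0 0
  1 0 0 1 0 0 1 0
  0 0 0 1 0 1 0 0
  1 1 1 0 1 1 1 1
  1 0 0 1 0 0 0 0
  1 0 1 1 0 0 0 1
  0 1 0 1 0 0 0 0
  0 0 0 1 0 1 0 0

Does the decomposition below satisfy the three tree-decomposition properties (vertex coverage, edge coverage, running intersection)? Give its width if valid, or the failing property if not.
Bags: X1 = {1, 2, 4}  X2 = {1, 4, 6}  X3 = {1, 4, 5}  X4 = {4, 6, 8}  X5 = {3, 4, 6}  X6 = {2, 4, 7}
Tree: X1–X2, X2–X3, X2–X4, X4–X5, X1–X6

Yes; width 2.

Every vertex of G appears in some bag (union = {1, 2, 3, 4, 5, 6, 7, 8}); every edge is covered by a bag; and for each vertex v the set of bags containing v is connected in the bag tree. The decomposition is therefore valid. The largest bag has 3 vertices, so the width is 2.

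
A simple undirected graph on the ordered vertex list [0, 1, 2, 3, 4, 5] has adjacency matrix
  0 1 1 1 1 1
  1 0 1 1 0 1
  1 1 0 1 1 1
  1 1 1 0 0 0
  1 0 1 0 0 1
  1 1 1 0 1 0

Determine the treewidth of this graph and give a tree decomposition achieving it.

Treewidth 3.
One optimal decomposition is:
Bags: B1 = {0, 2, 4, 5}  B2 = {0, 1, 2, 5}  B3 = {0, 1, 2, 3}
Tree: B1–B2, B2–B3

Each bag holds 4 vertices, so the decomposition has width 3, which upper-bounds the treewidth. Conversely, {0, 1, 2, 3} is a clique of size 4, and the vertices of any clique must share a bag in every tree decomposition; so some bag has ≥ 4 vertices and tw(G) ≥ 3. Hence tw(G) = 3 exactly.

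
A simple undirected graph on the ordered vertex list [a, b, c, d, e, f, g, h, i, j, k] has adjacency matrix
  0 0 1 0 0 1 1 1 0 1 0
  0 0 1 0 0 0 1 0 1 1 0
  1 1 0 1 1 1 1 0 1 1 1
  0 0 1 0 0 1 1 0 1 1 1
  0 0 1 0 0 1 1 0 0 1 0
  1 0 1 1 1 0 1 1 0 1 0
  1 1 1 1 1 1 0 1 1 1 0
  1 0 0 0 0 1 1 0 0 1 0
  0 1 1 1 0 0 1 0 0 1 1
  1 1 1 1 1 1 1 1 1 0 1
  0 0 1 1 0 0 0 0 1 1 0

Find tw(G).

4

A width-4 tree decomposition is:
Bags: B1 = {c, d, g, i, j}  B2 = {c, d, f, g, j}  B3 = {c, d, i, j, k}  B4 = {c, e, f, g, j}  B5 = {a, c, f, g, j}  B6 = {b, c, g, i, j}  B7 = {a, f, g, h, j}
Tree: B1–B2, B1–B3, B2–B4, B4–B5, B1–B6, B5–B7
Every bag has size at most 5, so the width is 5 − 1 = 4 and tw(G) ≤ 4. Conversely, {a, f, g, h, j} is a clique of size 5, and the vertices of any clique must share a bag in every tree decomposition; so some bag has ≥ 5 vertices and tw(G) ≥ 4. Therefore the treewidth is 4.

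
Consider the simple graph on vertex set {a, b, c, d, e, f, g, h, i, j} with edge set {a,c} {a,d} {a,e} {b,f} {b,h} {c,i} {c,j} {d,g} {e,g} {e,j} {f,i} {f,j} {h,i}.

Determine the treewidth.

A width-2 tree decomposition is:
Bags: B1 = {a, d, g}  B2 = {a, e, g}  B3 = {a, c, e}  B4 = {c, e, j}  B5 = {c, i, j}  B6 = {f, i, j}  B7 = {f, h, i}  B8 = {b, f, h}
Tree: B1–B2, B2–B3, B3–B4, B4–B5, B5–B6, B6–B7, B7–B8
Each bag holds 3 vertices, so the decomposition has width 2, which upper-bounds the treewidth. Since d–g–e–a–d is a cycle in G, G is not acyclic. Forests are exactly the graphs of treewidth ≤ 1, so tw(G) ≥ 2. The upper and lower bounds meet at 2, so that is the treewidth.

2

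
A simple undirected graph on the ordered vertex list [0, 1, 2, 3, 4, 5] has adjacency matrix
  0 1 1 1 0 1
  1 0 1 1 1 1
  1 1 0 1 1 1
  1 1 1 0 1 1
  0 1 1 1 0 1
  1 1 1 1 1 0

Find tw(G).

4

A width-4 tree decomposition is:
Bags: B1 = {1, 2, 3, 4, 5}  B2 = {0, 1, 2, 3, 5}
Tree: B1–B2
The largest bag has 5 vertices, giving width 4; this decomposition certifies tw(G) ≤ 4. On the other hand G contains the 5-clique {0, 1, 2, 3, 5}. A clique must lie in a single bag of any decomposition, so no decomposition can have width below 4. Combining the bounds, tw(G) = 4.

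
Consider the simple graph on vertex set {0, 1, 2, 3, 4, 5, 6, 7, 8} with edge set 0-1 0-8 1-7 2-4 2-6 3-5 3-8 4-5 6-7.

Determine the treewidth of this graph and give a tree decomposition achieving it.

The largest bag has 3 vertices, giving width 2; this decomposition certifies tw(G) ≤ 2. The edges 1–0–8–3–5–4–2–6–7–1 form a cycle, so G is not a tree and its treewidth is at least 2. Therefore the treewidth is 2.

Treewidth 2.
One optimal decomposition is:
Bags: B1 = {0, 1, 8}  B2 = {1, 3, 8}  B3 = {1, 3, 5}  B4 = {1, 4, 5}  B5 = {1, 2, 4}  B6 = {1, 2, 6}  B7 = {1, 6, 7}
Tree: B1–B2, B2–B3, B3–B4, B4–B5, B5–B6, B6–B7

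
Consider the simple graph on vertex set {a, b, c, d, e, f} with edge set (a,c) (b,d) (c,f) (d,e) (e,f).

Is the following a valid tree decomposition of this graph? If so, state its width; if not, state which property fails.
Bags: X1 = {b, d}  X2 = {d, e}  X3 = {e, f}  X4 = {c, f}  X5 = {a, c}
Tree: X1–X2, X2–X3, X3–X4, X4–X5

Every vertex of G appears in some bag (union = {a, b, c, d, e, f}); every edge is covered by a bag; and for each vertex v the set of bags containing v is connected in the bag tree. The decomposition is therefore valid. The largest bag has 2 vertices, so the width is 1.

Yes; width 1.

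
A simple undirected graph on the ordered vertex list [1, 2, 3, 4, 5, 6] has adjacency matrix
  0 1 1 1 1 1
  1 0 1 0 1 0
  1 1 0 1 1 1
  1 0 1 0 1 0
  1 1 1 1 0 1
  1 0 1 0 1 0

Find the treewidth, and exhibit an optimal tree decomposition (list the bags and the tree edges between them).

Each bag holds 4 vertices, so the decomposition has width 3, which upper-bounds the treewidth. For the lower bound, the 4 vertices {1, 2, 3, 5} are pairwise adjacent, and any tree decomposition puts a clique entirely inside one bag — forcing width ≥ 3. Hence tw(G) = 3 exactly.

Treewidth 3.
One optimal decomposition is:
Bags: B1 = {1, 2, 3, 5}  B2 = {1, 3, 4, 5}  B3 = {1, 3, 5, 6}
Tree: B1–B2, B1–B3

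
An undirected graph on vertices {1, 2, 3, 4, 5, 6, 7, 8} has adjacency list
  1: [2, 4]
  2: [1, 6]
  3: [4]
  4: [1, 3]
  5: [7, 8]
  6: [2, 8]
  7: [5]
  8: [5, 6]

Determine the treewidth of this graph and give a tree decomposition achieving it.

Each bag holds 2 vertices, so the decomposition has width 1, which upper-bounds the treewidth. G has an edge, so its treewidth is at least 1. Hence tw(G) = 1 exactly.

Treewidth 1.
One optimal decomposition is:
Bags: B1 = {3, 4}  B2 = {1, 4}  B3 = {1, 2}  B4 = {2, 6}  B5 = {6, 8}  B6 = {5, 8}  B7 = {5, 7}
Tree: B1–B2, B2–B3, B3–B4, B4–B5, B5–B6, B6–B7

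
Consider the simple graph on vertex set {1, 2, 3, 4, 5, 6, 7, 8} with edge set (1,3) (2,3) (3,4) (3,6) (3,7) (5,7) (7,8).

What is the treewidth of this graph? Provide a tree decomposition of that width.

The largest bag has 2 vertices, giving width 1; this decomposition certifies tw(G) ≤ 1. G has an edge, so its treewidth is at least 1. The upper and lower bounds meet at 1, so that is the treewidth.

Treewidth 1.
Bags: B1 = {3, 6}  B2 = {2, 3}  B3 = {3, 7}  B4 = {3, 4}  B5 = {7, 8}  B6 = {5, 7}  B7 = {1, 3}
Tree: B1–B2, B2–B3, B1–B4, B3–B5, B5–B6, B3–B7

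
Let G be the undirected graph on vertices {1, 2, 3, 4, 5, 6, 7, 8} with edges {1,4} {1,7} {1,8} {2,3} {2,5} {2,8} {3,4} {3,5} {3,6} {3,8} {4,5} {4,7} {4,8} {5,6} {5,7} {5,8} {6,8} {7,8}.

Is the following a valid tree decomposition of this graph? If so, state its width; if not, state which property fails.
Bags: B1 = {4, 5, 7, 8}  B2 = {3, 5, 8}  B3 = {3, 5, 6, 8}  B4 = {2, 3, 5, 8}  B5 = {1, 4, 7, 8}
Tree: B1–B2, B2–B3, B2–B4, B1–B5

A tree decomposition must satisfy three properties: every vertex lies in some bag; for every edge, both endpoints lie together in some bag; and for every vertex, the bags containing it form a connected subtree. Here edge (4,3) lies in no bag, so the decomposition is invalid.

No — edge (4,3) lies in no bag.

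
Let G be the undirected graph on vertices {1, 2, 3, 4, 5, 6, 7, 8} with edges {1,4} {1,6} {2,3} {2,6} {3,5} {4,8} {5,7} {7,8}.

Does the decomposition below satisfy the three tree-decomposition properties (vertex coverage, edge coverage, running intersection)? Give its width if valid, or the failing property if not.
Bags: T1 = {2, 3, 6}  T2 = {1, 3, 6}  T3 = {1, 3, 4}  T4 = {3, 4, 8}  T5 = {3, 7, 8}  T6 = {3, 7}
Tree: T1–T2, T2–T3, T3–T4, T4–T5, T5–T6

No — vertex 5 appears in no bag.

A tree decomposition must satisfy three properties: every vertex lies in some bag; for every edge, both endpoints lie together in some bag; and for every vertex, the bags containing it form a connected subtree. Here vertex 5 appears in no bag, so the decomposition is invalid.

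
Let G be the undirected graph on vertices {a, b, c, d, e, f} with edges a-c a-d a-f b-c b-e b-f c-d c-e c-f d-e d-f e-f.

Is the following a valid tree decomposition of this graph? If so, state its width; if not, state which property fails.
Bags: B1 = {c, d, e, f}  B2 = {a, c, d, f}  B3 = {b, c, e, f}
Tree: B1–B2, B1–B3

Vertex coverage: the bags together contain {a, b, c, d, e, f}, the full vertex set. Edge coverage: each edge of G has both endpoints in at least one bag. Running intersection: for every vertex, the bags containing it form a connected subtree. All three properties hold, so this is a valid tree decomposition of width max|bag| − 1 = 3, and hence tw(G) ≤ 3.

Yes; width 3.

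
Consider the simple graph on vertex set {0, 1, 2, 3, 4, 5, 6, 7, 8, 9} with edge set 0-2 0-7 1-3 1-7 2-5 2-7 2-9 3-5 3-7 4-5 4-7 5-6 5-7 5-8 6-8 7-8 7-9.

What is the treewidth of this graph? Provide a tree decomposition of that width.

Every bag has size at most 3, so the width is 3 − 1 = 2 and tw(G) ≤ 2. On the other hand G contains the 3-clique {5, 6, 8}. A clique must lie in a single bag of any decomposition, so no decomposition can have width below 2. Therefore the treewidth is 2.

Treewidth 2.
Bags: B1 = {1, 3, 7}  B2 = {3, 5, 7}  B3 = {2, 5, 7}  B4 = {0, 2, 7}  B5 = {4, 5, 7}  B6 = {5, 7, 8}  B7 = {2, 7, 9}  B8 = {5, 6, 8}
Tree: B1–B2, B2–B3, B3–B4, B3–B5, B2–B6, B3–B7, B6–B8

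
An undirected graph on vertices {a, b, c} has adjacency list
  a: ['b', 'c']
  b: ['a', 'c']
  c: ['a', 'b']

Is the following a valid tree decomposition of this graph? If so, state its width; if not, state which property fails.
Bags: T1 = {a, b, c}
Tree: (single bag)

Vertex coverage: the bags together contain {a, b, c}, the full vertex set. Edge coverage: each edge of G has both endpoints in at least one bag. Running intersection: for every vertex, the bags containing it form a connected subtree. All three properties hold, so this is a valid tree decomposition of width max|bag| − 1 = 2, and hence tw(G) ≤ 2.

Yes; width 2.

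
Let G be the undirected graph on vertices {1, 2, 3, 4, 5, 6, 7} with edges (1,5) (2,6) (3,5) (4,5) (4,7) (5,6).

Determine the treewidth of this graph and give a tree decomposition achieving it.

Each bag holds 2 vertices, so the decomposition has width 1, which upper-bounds the treewidth. Since G has at least one edge (e.g. 4–5), it is not an edgeless graph, so tw(G) ≥ 1. Hence tw(G) = 1 exactly.

Treewidth 1.
One such decomposition:
Bags: B1 = {4, 5}  B2 = {5, 6}  B3 = {3, 5}  B4 = {1, 5}  B5 = {2, 6}  B6 = {4, 7}
Tree: B1–B2, B1–B3, B3–B4, B2–B5, B1–B6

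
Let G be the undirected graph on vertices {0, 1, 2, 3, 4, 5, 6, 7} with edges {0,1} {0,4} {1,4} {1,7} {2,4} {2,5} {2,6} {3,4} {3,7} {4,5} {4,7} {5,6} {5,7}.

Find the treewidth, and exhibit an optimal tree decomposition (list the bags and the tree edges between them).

Treewidth 2.
One optimal decomposition is:
Bags: B1 = {4, 5, 7}  B2 = {1, 4, 7}  B3 = {2, 4, 5}  B4 = {2, 5, 6}  B5 = {0, 1, 4}  B6 = {3, 4, 7}
Tree: B1–B2, B1–B3, B3–B4, B2–B5, B1–B6

Each bag holds 3 vertices, so the decomposition has width 2, which upper-bounds the treewidth. Conversely, {0, 1, 4} is a clique of size 3, and the vertices of any clique must share a bag in every tree decomposition; so some bag has ≥ 3 vertices and tw(G) ≥ 2. Hence tw(G) = 2 exactly.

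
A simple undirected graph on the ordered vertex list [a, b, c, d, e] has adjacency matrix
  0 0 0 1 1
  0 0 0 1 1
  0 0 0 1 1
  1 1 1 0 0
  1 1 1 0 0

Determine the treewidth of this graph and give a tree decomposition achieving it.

The largest bag has 3 vertices, giving width 2; this decomposition certifies tw(G) ≤ 2. The edges b–e–a–d–b form a cycle, so G is not a tree and its treewidth is at least 2. Combining the bounds, tw(G) = 2.

Treewidth 2.
One optimal decomposition is:
Bags: B1 = {b, d, e}  B2 = {a, d, e}  B3 = {c, d, e}
Tree: B1–B2, B2–B3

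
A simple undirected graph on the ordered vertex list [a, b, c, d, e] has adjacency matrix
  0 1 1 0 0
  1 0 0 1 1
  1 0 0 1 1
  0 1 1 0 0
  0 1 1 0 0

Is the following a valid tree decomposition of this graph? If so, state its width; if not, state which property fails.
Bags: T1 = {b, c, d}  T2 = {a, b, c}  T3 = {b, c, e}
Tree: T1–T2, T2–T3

Checking the three conditions: (i) the bags cover all of {a, b, c, d, e}; (ii) for each edge, some bag contains both endpoints; (iii) the bags containing any fixed vertex form a subtree. All hold, so the decomposition is valid with width 3 − 1 = 2.

Yes; width 2.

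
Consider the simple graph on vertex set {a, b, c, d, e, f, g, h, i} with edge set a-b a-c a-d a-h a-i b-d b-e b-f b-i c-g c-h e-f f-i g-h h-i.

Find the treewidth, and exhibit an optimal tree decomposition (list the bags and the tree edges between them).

Treewidth 2.
Bags: B1 = {a, h, i}  B2 = {a, c, h}  B3 = {c, g, h}  B4 = {a, b, i}  B5 = {b, f, i}  B6 = {a, b, d}  B7 = {b, e, f}
Tree: B1–B2, B2–B3, B1–B4, B4–B5, B4–B6, B5–B7

The largest bag has 3 vertices, giving width 2; this decomposition certifies tw(G) ≤ 2. Conversely, {c, g, h} is a clique of size 3, and the vertices of any clique must share a bag in every tree decomposition; so some bag has ≥ 3 vertices and tw(G) ≥ 2. Combining the bounds, tw(G) = 2.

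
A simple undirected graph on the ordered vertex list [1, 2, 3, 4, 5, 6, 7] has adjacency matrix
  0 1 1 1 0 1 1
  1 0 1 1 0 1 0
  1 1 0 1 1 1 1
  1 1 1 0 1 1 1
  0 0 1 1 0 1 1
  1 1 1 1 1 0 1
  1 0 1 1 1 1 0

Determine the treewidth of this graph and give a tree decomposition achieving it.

Treewidth 4.
One such decomposition:
Bags: B1 = {1, 3, 4, 6, 7}  B2 = {3, 4, 5, 6, 7}  B3 = {1, 2, 3, 4, 6}
Tree: B1–B2, B1–B3

Every bag has size at most 5, so the width is 5 − 1 = 4 and tw(G) ≤ 4. For the lower bound, the 5 vertices {1, 2, 3, 4, 6} are pairwise adjacent, and any tree decomposition puts a clique entirely inside one bag — forcing width ≥ 4. Hence tw(G) = 4 exactly.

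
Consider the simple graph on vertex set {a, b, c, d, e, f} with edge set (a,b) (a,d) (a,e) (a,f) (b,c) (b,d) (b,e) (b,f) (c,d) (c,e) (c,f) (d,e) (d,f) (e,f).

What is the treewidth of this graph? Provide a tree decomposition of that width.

Treewidth 4.
One such decomposition:
Bags: B1 = {a, b, d, e, f}  B2 = {b, c, d, e, f}
Tree: B1–B2

Each bag holds 5 vertices, so the decomposition has width 4, which upper-bounds the treewidth. On the other hand G contains the 5-clique {b, c, d, e, f}. A clique must lie in a single bag of any decomposition, so no decomposition can have width below 4. Combining the bounds, tw(G) = 4.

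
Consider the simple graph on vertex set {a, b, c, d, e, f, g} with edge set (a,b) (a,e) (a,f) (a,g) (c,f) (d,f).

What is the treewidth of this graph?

A width-1 tree decomposition is:
Bags: B1 = {c, f}  B2 = {a, f}  B3 = {d, f}  B4 = {a, g}  B5 = {a, e}  B6 = {a, b}
Tree: B1–B2, B2–B3, B2–B4, B4–B5, B5–B6
The largest bag has 2 vertices, giving width 1; this decomposition certifies tw(G) ≤ 1. Any graph with an edge has treewidth ≥ 1, and G has the edge c–f. Combining the bounds, tw(G) = 1.

1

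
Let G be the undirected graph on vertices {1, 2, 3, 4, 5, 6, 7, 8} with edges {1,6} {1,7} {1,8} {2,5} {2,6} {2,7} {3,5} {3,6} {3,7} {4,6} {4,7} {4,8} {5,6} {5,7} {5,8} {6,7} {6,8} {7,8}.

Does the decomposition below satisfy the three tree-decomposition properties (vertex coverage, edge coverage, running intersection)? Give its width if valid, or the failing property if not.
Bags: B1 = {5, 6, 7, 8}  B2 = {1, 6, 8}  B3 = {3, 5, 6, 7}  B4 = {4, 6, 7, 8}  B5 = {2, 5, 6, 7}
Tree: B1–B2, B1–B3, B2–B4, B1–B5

A tree decomposition must satisfy three properties: every vertex lies in some bag; for every edge, both endpoints lie together in some bag; and for every vertex, the bags containing it form a connected subtree. Here edge (7,1) lies in no bag, so the decomposition is invalid.

No — edge (7,1) lies in no bag.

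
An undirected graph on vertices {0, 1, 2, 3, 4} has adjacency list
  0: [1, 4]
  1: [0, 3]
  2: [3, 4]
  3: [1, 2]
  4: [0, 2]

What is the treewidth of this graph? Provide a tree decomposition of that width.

Each bag holds 3 vertices, so the decomposition has width 2, which upper-bounds the treewidth. The edges 3–2–4–0–1–3 form a cycle, so G is not a tree and its treewidth is at least 2. Hence tw(G) = 2 exactly.

Treewidth 2.
One optimal decomposition is:
Bags: B1 = {2, 3, 4}  B2 = {0, 3, 4}  B3 = {0, 1, 3}
Tree: B1–B2, B2–B3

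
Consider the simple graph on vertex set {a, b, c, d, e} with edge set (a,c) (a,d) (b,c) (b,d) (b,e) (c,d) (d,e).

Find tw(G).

2

A width-2 tree decomposition is:
Bags: B1 = {a, c, d}  B2 = {b, c, d}  B3 = {b, d, e}
Tree: B1–B2, B2–B3
Every bag has size at most 3, so the width is 3 − 1 = 2 and tw(G) ≤ 2. Conversely, {b, d, e} is a clique of size 3, and the vertices of any clique must share a bag in every tree decomposition; so some bag has ≥ 3 vertices and tw(G) ≥ 2. Combining the bounds, tw(G) = 2.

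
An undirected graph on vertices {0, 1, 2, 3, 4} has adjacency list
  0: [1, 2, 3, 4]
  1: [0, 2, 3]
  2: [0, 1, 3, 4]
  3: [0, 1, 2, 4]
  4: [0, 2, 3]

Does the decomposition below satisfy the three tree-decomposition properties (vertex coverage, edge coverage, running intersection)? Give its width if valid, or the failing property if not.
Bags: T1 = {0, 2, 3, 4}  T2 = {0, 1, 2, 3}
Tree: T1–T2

Yes; width 3.

Vertex coverage: the bags together contain {0, 1, 2, 3, 4}, the full vertex set. Edge coverage: each edge of G has both endpoints in at least one bag. Running intersection: for every vertex, the bags containing it form a connected subtree. All three properties hold, so this is a valid tree decomposition of width max|bag| − 1 = 3, and hence tw(G) ≤ 3.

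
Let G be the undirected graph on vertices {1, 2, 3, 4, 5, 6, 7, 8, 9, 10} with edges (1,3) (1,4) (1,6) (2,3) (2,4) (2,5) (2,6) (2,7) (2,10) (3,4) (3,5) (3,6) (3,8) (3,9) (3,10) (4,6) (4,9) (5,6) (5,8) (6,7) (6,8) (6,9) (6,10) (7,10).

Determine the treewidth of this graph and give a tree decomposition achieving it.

Treewidth 3.
Bags: B1 = {2, 3, 6, 10}  B2 = {2, 3, 4, 6}  B3 = {3, 4, 6, 9}  B4 = {2, 6, 7, 10}  B5 = {2, 3, 5, 6}  B6 = {3, 5, 6, 8}  B7 = {1, 3, 4, 6}
Tree: B1–B2, B2–B3, B1–B4, B2–B5, B5–B6, B3–B7

The largest bag has 4 vertices, giving width 3; this decomposition certifies tw(G) ≤ 3. Conversely, {3, 5, 6, 8} is a clique of size 4, and the vertices of any clique must share a bag in every tree decomposition; so some bag has ≥ 4 vertices and tw(G) ≥ 3. Combining the bounds, tw(G) = 3.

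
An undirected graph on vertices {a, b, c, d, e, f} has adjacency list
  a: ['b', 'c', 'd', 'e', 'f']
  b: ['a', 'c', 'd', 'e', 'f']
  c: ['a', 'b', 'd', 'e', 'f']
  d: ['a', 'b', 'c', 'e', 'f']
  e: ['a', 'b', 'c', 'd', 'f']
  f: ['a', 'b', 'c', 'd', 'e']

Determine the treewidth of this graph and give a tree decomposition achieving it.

With just one bag of size 6, the width is 6 − 1 = 5, so tw(G) ≤ 5. Conversely, {a, b, c, d, e, f} is a clique of size 6, and the vertices of any clique must share a bag in every tree decomposition; so some bag has ≥ 6 vertices and tw(G) ≥ 5. Combining the bounds, tw(G) = 5.

Treewidth 5.
Bags: B1 = {a, b, c, d, e, f}
Tree: (single bag)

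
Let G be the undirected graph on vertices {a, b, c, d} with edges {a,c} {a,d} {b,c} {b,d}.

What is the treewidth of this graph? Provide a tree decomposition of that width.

Treewidth 2.
Bags: B1 = {a, b, c}  B2 = {a, b, d}
Tree: B1–B2

Each bag holds 3 vertices, so the decomposition has width 2, which upper-bounds the treewidth. Since b–c–a–d–b is a cycle in G, G is not acyclic. Forests are exactly the graphs of treewidth ≤ 1, so tw(G) ≥ 2. The upper and lower bounds meet at 2, so that is the treewidth.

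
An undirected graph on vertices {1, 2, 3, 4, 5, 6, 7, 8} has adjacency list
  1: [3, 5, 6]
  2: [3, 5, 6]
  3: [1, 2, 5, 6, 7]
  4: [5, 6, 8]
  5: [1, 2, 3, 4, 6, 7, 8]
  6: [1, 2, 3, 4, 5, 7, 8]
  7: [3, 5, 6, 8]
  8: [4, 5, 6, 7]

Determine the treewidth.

A width-3 tree decomposition is:
Bags: B1 = {3, 5, 6, 7}  B2 = {5, 6, 7, 8}  B3 = {2, 3, 5, 6}  B4 = {1, 3, 5, 6}  B5 = {4, 5, 6, 8}
Tree: B1–B2, B1–B3, B3–B4, B2–B5
Every bag has size at most 4, so the width is 4 − 1 = 3 and tw(G) ≤ 3. For the lower bound, the 4 vertices {4, 5, 6, 8} are pairwise adjacent, and any tree decomposition puts a clique entirely inside one bag — forcing width ≥ 3. Therefore the treewidth is 3.

3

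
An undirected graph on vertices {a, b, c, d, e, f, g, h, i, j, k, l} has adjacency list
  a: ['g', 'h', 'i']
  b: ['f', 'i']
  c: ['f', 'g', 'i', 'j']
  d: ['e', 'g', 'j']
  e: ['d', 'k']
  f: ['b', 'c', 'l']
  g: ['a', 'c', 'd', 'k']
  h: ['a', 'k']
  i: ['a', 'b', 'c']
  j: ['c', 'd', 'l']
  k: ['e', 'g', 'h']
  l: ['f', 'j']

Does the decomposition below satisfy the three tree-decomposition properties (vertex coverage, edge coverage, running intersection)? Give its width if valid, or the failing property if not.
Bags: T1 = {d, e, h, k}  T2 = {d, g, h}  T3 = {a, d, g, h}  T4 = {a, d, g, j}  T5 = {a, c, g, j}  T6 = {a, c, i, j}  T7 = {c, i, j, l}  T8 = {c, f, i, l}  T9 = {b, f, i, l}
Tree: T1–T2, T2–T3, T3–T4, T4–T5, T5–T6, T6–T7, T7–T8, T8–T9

No — edge (k,g) lies in no bag.

A tree decomposition must satisfy three properties: every vertex lies in some bag; for every edge, both endpoints lie together in some bag; and for every vertex, the bags containing it form a connected subtree. Here edge (k,g) lies in no bag, so the decomposition is invalid.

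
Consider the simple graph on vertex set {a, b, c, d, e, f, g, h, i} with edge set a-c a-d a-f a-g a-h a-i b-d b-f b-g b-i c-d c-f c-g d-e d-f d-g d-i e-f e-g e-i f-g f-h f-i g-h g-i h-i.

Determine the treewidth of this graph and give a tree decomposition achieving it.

Treewidth 4.
One such decomposition:
Bags: B1 = {a, d, f, g, i}  B2 = {d, e, f, g, i}  B3 = {a, f, g, h, i}  B4 = {a, c, d, f, g}  B5 = {b, d, f, g, i}
Tree: B1–B2, B1–B3, B1–B4, B1–B5

The largest bag has 5 vertices, giving width 4; this decomposition certifies tw(G) ≤ 4. Conversely, {a, c, d, f, g} is a clique of size 5, and the vertices of any clique must share a bag in every tree decomposition; so some bag has ≥ 5 vertices and tw(G) ≥ 4. Therefore the treewidth is 4.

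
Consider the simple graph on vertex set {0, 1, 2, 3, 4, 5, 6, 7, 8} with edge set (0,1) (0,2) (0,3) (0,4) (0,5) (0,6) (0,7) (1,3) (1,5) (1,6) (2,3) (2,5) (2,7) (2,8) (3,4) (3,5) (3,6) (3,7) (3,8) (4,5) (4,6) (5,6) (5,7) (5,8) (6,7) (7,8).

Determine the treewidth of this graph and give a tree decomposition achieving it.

Treewidth 4.
Bags: B1 = {0, 3, 5, 6, 7}  B2 = {0, 2, 3, 5, 7}  B3 = {0, 3, 4, 5, 6}  B4 = {2, 3, 5, 7, 8}  B5 = {0, 1, 3, 5, 6}
Tree: B1–B2, B1–B3, B2–B4, B1–B5

The largest bag has 5 vertices, giving width 4; this decomposition certifies tw(G) ≤ 4. For the lower bound, the 5 vertices {0, 2, 3, 5, 7} are pairwise adjacent, and any tree decomposition puts a clique entirely inside one bag — forcing width ≥ 4. The upper and lower bounds meet at 4, so that is the treewidth.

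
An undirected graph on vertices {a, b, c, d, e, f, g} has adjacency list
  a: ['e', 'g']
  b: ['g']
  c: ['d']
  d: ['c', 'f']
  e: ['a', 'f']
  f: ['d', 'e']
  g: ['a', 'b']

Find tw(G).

1

A width-1 tree decomposition is:
Bags: B1 = {b, g}  B2 = {a, g}  B3 = {a, e}  B4 = {e, f}  B5 = {d, f}  B6 = {c, d}
Tree: B1–B2, B2–B3, B3–B4, B4–B5, B5–B6
Each bag holds 2 vertices, so the decomposition has width 1, which upper-bounds the treewidth. Since G has at least one edge (e.g. b–g), it is not an edgeless graph, so tw(G) ≥ 1. Therefore the treewidth is 1.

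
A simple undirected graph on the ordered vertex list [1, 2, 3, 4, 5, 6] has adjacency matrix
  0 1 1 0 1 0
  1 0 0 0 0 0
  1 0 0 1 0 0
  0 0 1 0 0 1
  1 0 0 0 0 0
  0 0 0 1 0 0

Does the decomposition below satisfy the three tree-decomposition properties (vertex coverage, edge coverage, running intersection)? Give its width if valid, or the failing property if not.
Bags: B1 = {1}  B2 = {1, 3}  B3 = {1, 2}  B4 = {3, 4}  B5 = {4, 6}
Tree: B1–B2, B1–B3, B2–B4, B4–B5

A tree decomposition must satisfy three properties: every vertex lies in some bag; for every edge, both endpoints lie together in some bag; and for every vertex, the bags containing it form a connected subtree. Here vertex 5 appears in no bag, so the decomposition is invalid.

No — vertex 5 appears in no bag.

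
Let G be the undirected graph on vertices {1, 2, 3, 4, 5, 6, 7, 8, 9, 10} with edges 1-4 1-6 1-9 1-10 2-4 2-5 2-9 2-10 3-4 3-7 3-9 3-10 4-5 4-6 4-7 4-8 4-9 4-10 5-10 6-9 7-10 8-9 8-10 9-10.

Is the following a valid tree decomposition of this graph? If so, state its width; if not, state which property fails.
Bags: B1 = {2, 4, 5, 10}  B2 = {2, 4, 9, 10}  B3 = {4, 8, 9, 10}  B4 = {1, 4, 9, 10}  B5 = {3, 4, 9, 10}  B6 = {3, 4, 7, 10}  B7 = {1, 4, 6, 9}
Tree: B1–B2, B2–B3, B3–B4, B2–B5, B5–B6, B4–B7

Yes; width 3.

Vertex coverage: the bags together contain {1, 2, 3, 4, 5, 6, 7, 8, 9, 10}, the full vertex set. Edge coverage: each edge of G has both endpoints in at least one bag. Running intersection: for every vertex, the bags containing it form a connected subtree. All three properties hold, so this is a valid tree decomposition of width max|bag| − 1 = 3, and hence tw(G) ≤ 3.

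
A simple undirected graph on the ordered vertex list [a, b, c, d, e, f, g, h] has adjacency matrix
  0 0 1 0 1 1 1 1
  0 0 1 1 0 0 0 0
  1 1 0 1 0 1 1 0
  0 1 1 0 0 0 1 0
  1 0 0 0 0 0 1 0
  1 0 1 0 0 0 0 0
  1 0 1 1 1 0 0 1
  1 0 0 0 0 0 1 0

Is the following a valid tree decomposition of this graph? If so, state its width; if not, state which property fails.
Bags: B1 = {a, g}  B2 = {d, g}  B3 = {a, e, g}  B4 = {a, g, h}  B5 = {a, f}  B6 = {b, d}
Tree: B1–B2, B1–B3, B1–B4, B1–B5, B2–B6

A tree decomposition must satisfy three properties: every vertex lies in some bag; for every edge, both endpoints lie together in some bag; and for every vertex, the bags containing it form a connected subtree. Here vertex c appears in no bag, so the decomposition is invalid.

No — vertex c appears in no bag.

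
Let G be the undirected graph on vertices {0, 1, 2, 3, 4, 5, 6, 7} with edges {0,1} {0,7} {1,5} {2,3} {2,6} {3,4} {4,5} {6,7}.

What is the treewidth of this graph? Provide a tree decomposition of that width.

Each bag holds 3 vertices, so the decomposition has width 2, which upper-bounds the treewidth. The edges 3–4–5–1–0–7–6–2–3 form a cycle, so G is not a tree and its treewidth is at least 2. The upper and lower bounds meet at 2, so that is the treewidth.

Treewidth 2.
One optimal decomposition is:
Bags: B1 = {3, 4, 5}  B2 = {1, 3, 5}  B3 = {0, 1, 3}  B4 = {0, 3, 7}  B5 = {3, 6, 7}  B6 = {2, 3, 6}
Tree: B1–B2, B2–B3, B3–B4, B4–B5, B5–B6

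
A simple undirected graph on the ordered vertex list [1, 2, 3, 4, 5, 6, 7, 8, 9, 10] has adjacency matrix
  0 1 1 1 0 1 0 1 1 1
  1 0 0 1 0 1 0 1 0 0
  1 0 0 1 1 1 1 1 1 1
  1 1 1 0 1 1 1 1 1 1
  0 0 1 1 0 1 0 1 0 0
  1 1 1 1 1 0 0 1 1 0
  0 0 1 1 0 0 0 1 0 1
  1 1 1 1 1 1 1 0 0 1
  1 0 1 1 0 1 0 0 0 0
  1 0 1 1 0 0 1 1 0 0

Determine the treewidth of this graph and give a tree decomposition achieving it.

Treewidth 4.
One such decomposition:
Bags: B1 = {1, 3, 4, 6, 8}  B2 = {1, 3, 4, 8, 10}  B3 = {1, 2, 4, 6, 8}  B4 = {3, 4, 7, 8, 10}  B5 = {3, 4, 5, 6, 8}  B6 = {1, 3, 4, 6, 9}
Tree: B1–B2, B1–B3, B2–B4, B1–B5, B1–B6

Each bag holds 5 vertices, so the decomposition has width 4, which upper-bounds the treewidth. Conversely, {1, 2, 4, 6, 8} is a clique of size 5, and the vertices of any clique must share a bag in every tree decomposition; so some bag has ≥ 5 vertices and tw(G) ≥ 4. Therefore the treewidth is 4.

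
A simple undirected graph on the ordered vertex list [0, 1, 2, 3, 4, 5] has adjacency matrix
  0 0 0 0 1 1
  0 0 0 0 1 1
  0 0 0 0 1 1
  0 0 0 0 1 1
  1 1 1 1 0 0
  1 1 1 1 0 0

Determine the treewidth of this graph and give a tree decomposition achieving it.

Treewidth 2.
One such decomposition:
Bags: B1 = {1, 4, 5}  B2 = {3, 4, 5}  B3 = {0, 4, 5}  B4 = {2, 4, 5}
Tree: B1–B2, B2–B3, B3–B4

Each bag holds 3 vertices, so the decomposition has width 2, which upper-bounds the treewidth. For the lower bound, G contains the cycle 5–1–4–3–5, so G is not a forest; only forests have treewidth ≤ 1, hence tw(G) ≥ 2. Hence tw(G) = 2 exactly.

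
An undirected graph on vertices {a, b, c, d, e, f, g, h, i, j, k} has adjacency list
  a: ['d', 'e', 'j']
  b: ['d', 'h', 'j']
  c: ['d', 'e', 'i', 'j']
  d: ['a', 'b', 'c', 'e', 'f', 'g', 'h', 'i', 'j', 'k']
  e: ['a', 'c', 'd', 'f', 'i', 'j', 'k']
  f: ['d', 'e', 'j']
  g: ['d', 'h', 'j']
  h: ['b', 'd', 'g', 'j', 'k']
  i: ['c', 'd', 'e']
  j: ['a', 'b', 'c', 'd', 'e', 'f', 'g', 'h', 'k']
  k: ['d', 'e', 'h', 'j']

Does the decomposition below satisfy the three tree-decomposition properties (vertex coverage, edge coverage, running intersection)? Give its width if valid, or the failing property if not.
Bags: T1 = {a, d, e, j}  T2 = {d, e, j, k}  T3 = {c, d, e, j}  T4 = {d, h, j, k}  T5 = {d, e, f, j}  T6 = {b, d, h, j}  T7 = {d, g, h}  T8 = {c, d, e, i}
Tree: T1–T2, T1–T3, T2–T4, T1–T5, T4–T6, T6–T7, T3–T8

No — edge (j,g) lies in no bag.

A tree decomposition must satisfy three properties: every vertex lies in some bag; for every edge, both endpoints lie together in some bag; and for every vertex, the bags containing it form a connected subtree. Here edge (j,g) lies in no bag, so the decomposition is invalid.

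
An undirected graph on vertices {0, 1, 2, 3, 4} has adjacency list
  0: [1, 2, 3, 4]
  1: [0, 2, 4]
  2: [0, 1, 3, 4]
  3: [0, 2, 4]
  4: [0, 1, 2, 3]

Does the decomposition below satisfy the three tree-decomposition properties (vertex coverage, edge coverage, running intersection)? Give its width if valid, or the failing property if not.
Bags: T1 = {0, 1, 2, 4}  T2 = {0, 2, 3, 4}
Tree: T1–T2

Yes; width 3.

Vertex coverage: the bags together contain {0, 1, 2, 3, 4}, the full vertex set. Edge coverage: each edge of G has both endpoints in at least one bag. Running intersection: for every vertex, the bags containing it form a connected subtree. All three properties hold, so this is a valid tree decomposition of width max|bag| − 1 = 3, and hence tw(G) ≤ 3.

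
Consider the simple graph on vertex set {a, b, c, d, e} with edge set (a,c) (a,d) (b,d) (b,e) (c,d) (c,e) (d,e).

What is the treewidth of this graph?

A width-2 tree decomposition is:
Bags: B1 = {c, d, e}  B2 = {b, d, e}  B3 = {a, c, d}
Tree: B1–B2, B1–B3
Every bag has size at most 3, so the width is 3 − 1 = 2 and tw(G) ≤ 2. Conversely, {c, d, e} is a clique of size 3, and the vertices of any clique must share a bag in every tree decomposition; so some bag has ≥ 3 vertices and tw(G) ≥ 2. The upper and lower bounds meet at 2, so that is the treewidth.

2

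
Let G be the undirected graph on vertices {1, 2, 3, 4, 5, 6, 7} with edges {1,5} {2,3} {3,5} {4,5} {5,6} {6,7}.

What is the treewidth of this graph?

1

A width-1 tree decomposition is:
Bags: B1 = {5, 6}  B2 = {6, 7}  B3 = {3, 5}  B4 = {1, 5}  B5 = {4, 5}  B6 = {2, 3}
Tree: B1–B2, B1–B3, B3–B4, B1–B5, B3–B6
Every bag has size at most 2, so the width is 2 − 1 = 1 and tw(G) ≤ 1. Since G has at least one edge (e.g. 6–5), it is not an edgeless graph, so tw(G) ≥ 1. Hence tw(G) = 1 exactly.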